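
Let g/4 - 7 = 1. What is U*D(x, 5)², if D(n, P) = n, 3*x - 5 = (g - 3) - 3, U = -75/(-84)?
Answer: 24025/252 ≈ 95.337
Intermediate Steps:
g = 32 (g = 28 + 4*1 = 28 + 4 = 32)
U = 25/28 (U = -75*(-1/84) = 25/28 ≈ 0.89286)
x = 31/3 (x = 5/3 + ((32 - 3) - 3)/3 = 5/3 + (29 - 3)/3 = 5/3 + (⅓)*26 = 5/3 + 26/3 = 31/3 ≈ 10.333)
U*D(x, 5)² = 25*(31/3)²/28 = (25/28)*(961/9) = 24025/252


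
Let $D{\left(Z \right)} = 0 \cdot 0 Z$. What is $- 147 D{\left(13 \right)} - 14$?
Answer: $-14$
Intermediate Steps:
$D{\left(Z \right)} = 0$ ($D{\left(Z \right)} = 0 Z = 0$)
$- 147 D{\left(13 \right)} - 14 = \left(-147\right) 0 - 14 = 0 - 14 = -14$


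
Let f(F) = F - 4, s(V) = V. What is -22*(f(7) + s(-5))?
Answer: 44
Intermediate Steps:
f(F) = -4 + F
-22*(f(7) + s(-5)) = -22*((-4 + 7) - 5) = -22*(3 - 5) = -22*(-2) = 44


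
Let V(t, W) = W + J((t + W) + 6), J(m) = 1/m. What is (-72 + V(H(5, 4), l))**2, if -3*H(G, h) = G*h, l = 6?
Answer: 1108809/256 ≈ 4331.3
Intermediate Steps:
H(G, h) = -G*h/3
V(t, W) = W + 1/(6 + W + t) (V(t, W) = W + 1/((t + W) + 6) = W + 1/((W + t) + 6) = W + 1/(6 + W + t))
(-72 + V(H(5, 4), l))**2 = (-72 + (6 + 1/(6 + 6 - 1/3*5*4)))**2 = (-72 + (6 + 1/(6 + 6 - 20/3)))**2 = (-72 + (6 + 1/(16/3)))**2 = (-72 + (6 + 3/16))**2 = (-72 + 99/16)**2 = (-1053/16)**2 = 1108809/256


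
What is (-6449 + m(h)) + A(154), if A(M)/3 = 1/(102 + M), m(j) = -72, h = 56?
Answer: -1669373/256 ≈ -6521.0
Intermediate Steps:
A(M) = 3/(102 + M)
(-6449 + m(h)) + A(154) = (-6449 - 72) + 3/(102 + 154) = -6521 + 3/256 = -1669373/256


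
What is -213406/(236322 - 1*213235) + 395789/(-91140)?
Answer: -28587403483/2104149180 ≈ -13.586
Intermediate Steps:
-213406/(236322 - 1*213235) + 395789/(-91140) = -213406/(236322 - 213235) + 395789*(-1/91140) = -213406/23087 - 395789/91140 = -28587403483/2104149180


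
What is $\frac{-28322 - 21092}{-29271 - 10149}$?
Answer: $\frac{24707}{19710} \approx 1.2535$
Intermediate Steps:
$\frac{-28322 - 21092}{-29271 - 10149} = - \frac{49414}{-39420} = \left(-49414\right) \left(- \frac{1}{39420}\right) = \frac{24707}{19710}$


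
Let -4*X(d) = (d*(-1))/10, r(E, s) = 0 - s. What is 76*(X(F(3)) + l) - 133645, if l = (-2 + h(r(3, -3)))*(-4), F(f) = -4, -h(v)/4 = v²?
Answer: -610503/5 ≈ -1.2210e+5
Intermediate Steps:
r(E, s) = -s
h(v) = -4*v²
X(d) = d/40 (X(d) = -d*(-1)/(4*10) = -(-d)/(4*10) = -(-1)*d/40 = d/40)
l = 152 (l = (-2 - 4*(-1*(-3))²)*(-4) = (-2 - 4*3²)*(-4) = (-2 - 4*9)*(-4) = (-2 - 36)*(-4) = -38*(-4) = 152)
76*(X(F(3)) + l) - 133645 = 76*((1/40)*(-4) + 152) - 133645 = 76*(-⅒ + 152) - 133645 = 76*(1519/10) - 133645 = 57722/5 - 133645 = -610503/5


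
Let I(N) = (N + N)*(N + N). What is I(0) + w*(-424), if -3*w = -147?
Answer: -20776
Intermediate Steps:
w = 49 (w = -1/3*(-147) = 49)
I(N) = 4*N**2 (I(N) = (2*N)*(2*N) = 4*N**2)
I(0) + w*(-424) = 4*0**2 + 49*(-424) = 4*0 - 20776 = 0 - 20776 = -20776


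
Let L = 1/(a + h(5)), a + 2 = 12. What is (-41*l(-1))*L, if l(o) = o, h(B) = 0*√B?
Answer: 41/10 ≈ 4.1000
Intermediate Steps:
a = 10 (a = -2 + 12 = 10)
h(B) = 0
L = ⅒ (L = 1/(10 + 0) = 1/10 = ⅒ ≈ 0.10000)
(-41*l(-1))*L = -41*(-1)*(⅒) = 41*(⅒) = 41/10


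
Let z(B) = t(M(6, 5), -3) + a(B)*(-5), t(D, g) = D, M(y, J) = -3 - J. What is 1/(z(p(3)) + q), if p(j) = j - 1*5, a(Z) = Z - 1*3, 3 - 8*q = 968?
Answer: -8/829 ≈ -0.0096502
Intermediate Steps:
q = -965/8 (q = 3/8 - ⅛*968 = 3/8 - 121 = -965/8 ≈ -120.63)
a(Z) = -3 + Z (a(Z) = Z - 3 = -3 + Z)
p(j) = -5 + j (p(j) = j - 5 = -5 + j)
z(B) = 7 - 5*B (z(B) = (-3 - 1*5) + (-3 + B)*(-5) = (-3 - 5) + (15 - 5*B) = -8 + (15 - 5*B) = 7 - 5*B)
1/(z(p(3)) + q) = 1/((7 - 5*(-5 + 3)) - 965/8) = 1/((7 - 5*(-2)) - 965/8) = 1/((7 + 10) - 965/8) = 1/(17 - 965/8) = 1/(-829/8) = -8/829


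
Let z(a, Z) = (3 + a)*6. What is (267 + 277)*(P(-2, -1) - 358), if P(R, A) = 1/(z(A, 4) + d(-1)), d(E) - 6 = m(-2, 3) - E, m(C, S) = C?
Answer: -194720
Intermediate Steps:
z(a, Z) = 18 + 6*a
d(E) = 4 - E (d(E) = 6 + (-2 - E) = 4 - E)
P(R, A) = 1/(23 + 6*A) (P(R, A) = 1/((18 + 6*A) + (4 - 1*(-1))) = 1/((18 + 6*A) + (4 + 1)) = 1/((18 + 6*A) + 5) = 1/(23 + 6*A))
(267 + 277)*(P(-2, -1) - 358) = (267 + 277)*(1/(23 + 6*(-1)) - 358) = 544*(1/(23 - 6) - 358) = 544*(1/17 - 358) = 544*(-6085/17) = -194720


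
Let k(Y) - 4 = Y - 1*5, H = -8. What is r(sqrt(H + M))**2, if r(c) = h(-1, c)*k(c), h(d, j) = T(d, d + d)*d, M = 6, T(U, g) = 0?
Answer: 0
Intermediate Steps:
k(Y) = -1 + Y (k(Y) = 4 + (Y - 1*5) = 4 + (Y - 5) = 4 + (-5 + Y) = -1 + Y)
h(d, j) = 0 (h(d, j) = 0*d = 0)
r(c) = 0 (r(c) = 0*(-1 + c) = 0)
r(sqrt(H + M))**2 = 0**2 = 0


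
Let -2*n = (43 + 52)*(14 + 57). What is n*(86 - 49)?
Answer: -249565/2 ≈ -1.2478e+5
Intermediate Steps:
n = -6745/2 (n = -(43 + 52)*(14 + 57)/2 = -95*71/2 = -½*6745 = -6745/2 ≈ -3372.5)
n*(86 - 49) = -6745*(86 - 49)/2 = -6745/2*37 = -249565/2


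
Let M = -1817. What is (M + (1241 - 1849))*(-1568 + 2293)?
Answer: -1758125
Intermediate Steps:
(M + (1241 - 1849))*(-1568 + 2293) = (-1817 + (1241 - 1849))*(-1568 + 2293) = (-1817 - 608)*725 = -2425*725 = -1758125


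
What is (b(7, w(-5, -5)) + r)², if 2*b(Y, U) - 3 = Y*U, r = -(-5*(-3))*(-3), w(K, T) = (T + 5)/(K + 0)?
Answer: 8649/4 ≈ 2162.3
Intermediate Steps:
w(K, T) = (5 + T)/K
r = 45 (r = -15*(-3) = -1*(-45) = 45)
b(Y, U) = 3/2 + U*Y/2 (b(Y, U) = 3/2 + (Y*U)/2 = 3/2 + (U*Y)/2 = 3/2 + U*Y/2)
(b(7, w(-5, -5)) + r)² = ((3/2 + (½)*((5 - 5)/(-5))*7) + 45)² = ((3/2 + (½)*(-⅕*0)*7) + 45)² = ((3/2 + (½)*0*7) + 45)² = ((3/2 + 0) + 45)² = (3/2 + 45)² = (93/2)² = 8649/4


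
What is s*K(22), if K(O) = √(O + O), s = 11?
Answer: 22*√11 ≈ 72.966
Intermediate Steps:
K(O) = √2*√O (K(O) = √(2*O) = √2*√O)
s*K(22) = 11*(√2*√22) = 11*(2*√11) = 22*√11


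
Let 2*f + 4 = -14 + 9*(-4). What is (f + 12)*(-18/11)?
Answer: 270/11 ≈ 24.545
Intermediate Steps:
f = -27 (f = -2 + (-14 + 9*(-4))/2 = -2 + (-14 - 36)/2 = -2 + (1/2)*(-50) = -2 - 25 = -27)
(f + 12)*(-18/11) = (-27 + 12)*(-18/11) = -(-270)/11 = -15*(-18/11) = 270/11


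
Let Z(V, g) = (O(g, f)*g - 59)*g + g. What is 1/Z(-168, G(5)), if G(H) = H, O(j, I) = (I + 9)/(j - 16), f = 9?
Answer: -11/3640 ≈ -0.0030220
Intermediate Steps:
O(j, I) = (9 + I)/(-16 + j)
Z(V, g) = g + g*(-59 + 18*g/(-16 + g)) (Z(V, g) = (((9 + 9)/(-16 + g))*g - 59)*g + g = ((18/(-16 + g))*g - 59)*g + g = (18*g/(-16 + g) - 59)*g + g = (-59 + 18*g/(-16 + g))*g + g = g*(-59 + 18*g/(-16 + g)) + g = g + g*(-59 + 18*g/(-16 + g)))
1/Z(-168, G(5)) = 1/(8*5*(116 - 5*5)/(-16 + 5)) = 1/(8*5*(116 - 25)/(-11)) = 1/(8*5*(-1/11)*91) = 1/(-3640/11) = -11/3640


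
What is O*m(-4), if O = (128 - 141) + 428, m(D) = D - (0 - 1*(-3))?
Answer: -2905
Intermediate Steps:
m(D) = -3 + D (m(D) = D - (0 + 3) = D - 1*3 = D - 3 = -3 + D)
O = 415 (O = -13 + 428 = 415)
O*m(-4) = 415*(-3 - 4) = 415*(-7) = -2905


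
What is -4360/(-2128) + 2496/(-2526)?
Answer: 118789/111986 ≈ 1.0607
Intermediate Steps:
-4360/(-2128) + 2496/(-2526) = -4360*(-1/2128) + 2496*(-1/2526) = 545/266 - 416/421 = 118789/111986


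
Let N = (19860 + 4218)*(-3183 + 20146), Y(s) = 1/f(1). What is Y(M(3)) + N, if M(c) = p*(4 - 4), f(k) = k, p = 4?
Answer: 408435115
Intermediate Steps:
M(c) = 0 (M(c) = 4*(4 - 4) = 4*0 = 0)
Y(s) = 1 (Y(s) = 1/1 = 1)
N = 408435114 (N = 24078*16963 = 408435114)
Y(M(3)) + N = 1 + 408435114 = 408435115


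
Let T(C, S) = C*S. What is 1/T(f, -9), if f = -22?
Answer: 1/198 ≈ 0.0050505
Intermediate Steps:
1/T(f, -9) = 1/(-22*(-9)) = 1/198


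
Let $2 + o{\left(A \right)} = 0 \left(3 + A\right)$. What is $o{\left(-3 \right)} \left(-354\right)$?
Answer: $708$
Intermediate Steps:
$o{\left(A \right)} = -2$ ($o{\left(A \right)} = -2 + 0 \left(3 + A\right) = -2 + 0 = -2$)
$o{\left(-3 \right)} \left(-354\right) = \left(-2\right) \left(-354\right) = 708$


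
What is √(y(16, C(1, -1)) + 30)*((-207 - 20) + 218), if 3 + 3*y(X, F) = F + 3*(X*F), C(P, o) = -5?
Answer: -3*I*√474 ≈ -65.315*I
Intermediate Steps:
y(X, F) = -1 + F/3 + F*X (y(X, F) = -1 + (F + 3*(X*F))/3 = -1 + (F + 3*(F*X))/3 = -1 + (F + 3*F*X)/3 = -1 + (F/3 + F*X) = -1 + F/3 + F*X)
√(y(16, C(1, -1)) + 30)*((-207 - 20) + 218) = √((-1 + (⅓)*(-5) - 5*16) + 30)*((-207 - 20) + 218) = √((-1 - 5/3 - 80) + 30)*(-227 + 218) = √(-248/3 + 30)*(-9) = √(-158/3)*(-9) = (I*√474/3)*(-9) = -3*I*√474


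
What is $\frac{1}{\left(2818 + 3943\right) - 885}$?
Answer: $\frac{1}{5876} \approx 0.00017018$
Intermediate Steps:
$\frac{1}{\left(2818 + 3943\right) - 885} = \frac{1}{6761 - 885} = \frac{1}{5876}$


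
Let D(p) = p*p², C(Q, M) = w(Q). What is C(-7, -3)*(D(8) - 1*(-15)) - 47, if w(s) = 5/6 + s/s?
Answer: 5515/6 ≈ 919.17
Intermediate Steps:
w(s) = 11/6 (w(s) = 5*(⅙) + 1 = ⅚ + 1 = 11/6)
C(Q, M) = 11/6
D(p) = p³
C(-7, -3)*(D(8) - 1*(-15)) - 47 = 11*(8³ - 1*(-15))/6 - 47 = 11*(512 + 15)/6 - 47 = (11/6)*527 - 47 = 5797/6 - 47 = 5515/6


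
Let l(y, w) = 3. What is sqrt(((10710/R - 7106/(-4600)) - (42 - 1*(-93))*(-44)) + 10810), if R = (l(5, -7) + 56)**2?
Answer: sqrt(3085278097839)/13570 ≈ 129.44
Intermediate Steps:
R = 3481 (R = (3 + 56)**2 = 59**2 = 3481)
sqrt(((10710/R - 7106/(-4600)) - (42 - 1*(-93))*(-44)) + 10810) = sqrt(((10710/3481 - 7106/(-4600)) - (42 - 1*(-93))*(-44)) + 10810) = sqrt(((10710*(1/3481) - 7106*(-1/4600)) - (42 + 93)*(-44)) + 10810) = sqrt(((10710/3481 + 3553/2300) - 135*(-44)) + 10810) = sqrt((37000993/8006300 - 1*(-5940)) + 10810) = sqrt((37000993/8006300 + 5940) + 10810) = sqrt(47594422993/8006300 + 10810) = sqrt(134142525993/8006300) = sqrt(3085278097839)/13570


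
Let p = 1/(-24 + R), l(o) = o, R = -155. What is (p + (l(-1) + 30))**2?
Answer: 26936100/32041 ≈ 840.68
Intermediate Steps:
p = -1/179 (p = 1/(-24 - 155) = 1/(-179) = -1/179 ≈ -0.0055866)
(p + (l(-1) + 30))**2 = (-1/179 + (-1 + 30))**2 = (-1/179 + 29)**2 = (5190/179)**2 = 26936100/32041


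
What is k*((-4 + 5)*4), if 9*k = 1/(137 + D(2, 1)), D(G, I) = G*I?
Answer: 4/1251 ≈ 0.0031974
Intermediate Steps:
k = 1/1251 (k = 1/(9*(137 + 2*1)) = 1/(9*(137 + 2)) = (⅑)/139 = (⅑)*(1/139) = 1/1251 ≈ 0.00079936)
k*((-4 + 5)*4) = ((-4 + 5)*4)/1251 = (1*4)/1251 = (1/1251)*4 = 4/1251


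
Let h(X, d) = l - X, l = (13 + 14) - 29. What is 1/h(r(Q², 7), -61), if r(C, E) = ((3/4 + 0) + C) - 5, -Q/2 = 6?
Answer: -4/567 ≈ -0.0070547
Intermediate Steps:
Q = -12 (Q = -2*6 = -12)
l = -2 (l = 27 - 29 = -2)
r(C, E) = -17/4 + C (r(C, E) = ((3*(¼) + 0) + C) - 5 = ((¾ + 0) + C) - 5 = (¾ + C) - 5 = -17/4 + C)
h(X, d) = -2 - X
1/h(r(Q², 7), -61) = 1/(-2 - (-17/4 + (-12)²)) = 1/(-2 - (-17/4 + 144)) = 1/(-2 - 1*559/4) = 1/(-2 - 559/4) = 1/(-567/4) = -4/567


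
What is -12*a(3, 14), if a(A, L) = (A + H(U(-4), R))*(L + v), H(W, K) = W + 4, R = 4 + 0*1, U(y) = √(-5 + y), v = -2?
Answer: -1008 - 432*I ≈ -1008.0 - 432.0*I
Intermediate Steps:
R = 4 (R = 4 + 0 = 4)
H(W, K) = 4 + W
a(A, L) = (-2 + L)*(4 + A + 3*I) (a(A, L) = (A + (4 + √(-5 - 4)))*(L - 2) = (A + (4 + √(-9)))*(-2 + L) = (A + (4 + 3*I))*(-2 + L) = (4 + A + 3*I)*(-2 + L) = (-2 + L)*(4 + A + 3*I))
-12*a(3, 14) = -12*(-8 - 6*I - 2*3 + 3*14 + 14*(4 + 3*I)) = -12*(-8 - 6*I - 6 + 42 + (56 + 42*I)) = -12*(84 + 36*I) = -1008 - 432*I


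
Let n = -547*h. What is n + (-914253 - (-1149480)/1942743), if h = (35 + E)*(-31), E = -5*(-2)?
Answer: -97906093068/647581 ≈ -1.5119e+5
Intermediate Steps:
E = 10
h = -1395 (h = (35 + 10)*(-31) = 45*(-31) = -1395)
n = 763065 (n = -547*(-1395) = 763065)
n + (-914253 - (-1149480)/1942743) = 763065 + (-914253 - (-1149480)/1942743) = 763065 + (-914253 - 1*(-383160/647581)) = 763065 + (-914253 + 383160/647581) = 763065 - 592052488833/647581 = -97906093068/647581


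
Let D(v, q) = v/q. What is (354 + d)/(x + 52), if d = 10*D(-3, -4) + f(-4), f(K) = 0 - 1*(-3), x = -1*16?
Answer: 81/8 ≈ 10.125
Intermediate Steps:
x = -16
f(K) = 3 (f(K) = 0 + 3 = 3)
d = 21/2 (d = 10*(-3/(-4)) + 3 = 10*(-3*(-¼)) + 3 = 10*(¾) + 3 = 15/2 + 3 = 21/2 ≈ 10.500)
(354 + d)/(x + 52) = (354 + 21/2)/(-16 + 52) = (729/2)/36 = (729/2)*(1/36) = 81/8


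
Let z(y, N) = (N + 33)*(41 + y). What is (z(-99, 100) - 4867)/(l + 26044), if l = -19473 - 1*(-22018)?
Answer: -547/1243 ≈ -0.44006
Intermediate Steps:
z(y, N) = (33 + N)*(41 + y)
l = 2545 (l = -19473 + 22018 = 2545)
(z(-99, 100) - 4867)/(l + 26044) = ((1353 + 33*(-99) + 41*100 + 100*(-99)) - 4867)/(2545 + 26044) = ((1353 - 3267 + 4100 - 9900) - 4867)/28589 = (-7714 - 4867)*(1/28589) = -12581*1/28589 = -547/1243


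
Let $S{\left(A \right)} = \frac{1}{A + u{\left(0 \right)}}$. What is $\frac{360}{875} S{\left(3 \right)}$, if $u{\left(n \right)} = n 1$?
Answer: $\frac{24}{175} \approx 0.13714$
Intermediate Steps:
$u{\left(n \right)} = n$
$S{\left(A \right)} = \frac{1}{A}$ ($S{\left(A \right)} = \frac{1}{A + 0} = \frac{1}{A}$)
$\frac{360}{875} S{\left(3 \right)} = \frac{360 \cdot \frac{1}{875}}{3} = 360 \cdot \frac{1}{875} \cdot \frac{1}{3} = \frac{72}{175} \cdot \frac{1}{3} = \frac{24}{175}$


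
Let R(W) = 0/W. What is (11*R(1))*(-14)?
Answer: 0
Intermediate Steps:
R(W) = 0
(11*R(1))*(-14) = (11*0)*(-14) = 0*(-14) = 0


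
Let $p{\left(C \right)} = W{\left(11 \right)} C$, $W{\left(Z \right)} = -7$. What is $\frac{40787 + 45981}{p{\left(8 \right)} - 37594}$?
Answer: $- \frac{43384}{18825} \approx -2.3046$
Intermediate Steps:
$p{\left(C \right)} = - 7 C$
$\frac{40787 + 45981}{p{\left(8 \right)} - 37594} = \frac{40787 + 45981}{\left(-7\right) 8 - 37594} = \frac{86768}{-56 - 37594} = \frac{86768}{-37650} = 86768 \left(- \frac{1}{37650}\right) = - \frac{43384}{18825}$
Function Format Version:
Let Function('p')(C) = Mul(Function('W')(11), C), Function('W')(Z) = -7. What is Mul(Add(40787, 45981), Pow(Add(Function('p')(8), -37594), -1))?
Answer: Rational(-43384, 18825) ≈ -2.3046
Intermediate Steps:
Function('p')(C) = Mul(-7, C)
Mul(Add(40787, 45981), Pow(Add(Function('p')(8), -37594), -1)) = Mul(Add(40787, 45981), Pow(Add(Mul(-7, 8), -37594), -1)) = Mul(86768, Pow(Add(-56, -37594), -1)) = Mul(86768, Pow(-37650, -1)) = Mul(86768, Rational(-1, 37650)) = Rational(-43384, 18825)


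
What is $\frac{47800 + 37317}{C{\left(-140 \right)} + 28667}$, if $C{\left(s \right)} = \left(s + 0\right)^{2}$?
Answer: $\frac{85117}{48267} \approx 1.7635$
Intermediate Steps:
$C{\left(s \right)} = s^{2}$
$\frac{47800 + 37317}{C{\left(-140 \right)} + 28667} = \frac{47800 + 37317}{\left(-140\right)^{2} + 28667} = \frac{85117}{19600 + 28667} = \frac{85117}{48267}$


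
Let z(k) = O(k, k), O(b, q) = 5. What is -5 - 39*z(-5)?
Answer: -200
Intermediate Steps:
z(k) = 5
-5 - 39*z(-5) = -5 - 39*5 = -5 - 195 = -200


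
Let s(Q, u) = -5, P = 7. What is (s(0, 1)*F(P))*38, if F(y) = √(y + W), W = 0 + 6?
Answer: -190*√13 ≈ -685.05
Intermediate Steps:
W = 6
F(y) = √(6 + y) (F(y) = √(y + 6) = √(6 + y))
(s(0, 1)*F(P))*38 = -5*√(6 + 7)*38 = -5*√13*38 = -190*√13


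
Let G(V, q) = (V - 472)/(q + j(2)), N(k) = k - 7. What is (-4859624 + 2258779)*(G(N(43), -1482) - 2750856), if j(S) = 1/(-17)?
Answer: 36051773963966852/5039 ≈ 7.1546e+12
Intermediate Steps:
N(k) = -7 + k
j(S) = -1/17
G(V, q) = (-472 + V)/(-1/17 + q) (G(V, q) = (V - 472)/(q - 1/17) = (-472 + V)/(-1/17 + q))
(-4859624 + 2258779)*(G(N(43), -1482) - 2750856) = (-4859624 + 2258779)*(17*(-472 + (-7 + 43))/(-1 + 17*(-1482)) - 2750856) = -2600845*(17*(-472 + 36)/(-1 - 25194) - 2750856) = -2600845*(17*(-436)/(-25195) - 2750856) = -2600845*(17*(-1/25195)*(-436) - 2750856) = -2600845*(7412/25195 - 2750856) = -2600845*(-69307809508/25195) = 36051773963966852/5039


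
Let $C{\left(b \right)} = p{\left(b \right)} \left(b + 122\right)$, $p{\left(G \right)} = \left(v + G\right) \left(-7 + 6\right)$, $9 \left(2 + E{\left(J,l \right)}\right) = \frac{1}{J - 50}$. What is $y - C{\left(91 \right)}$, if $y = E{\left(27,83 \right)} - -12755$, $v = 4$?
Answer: $\frac{6828515}{207} \approx 32988.0$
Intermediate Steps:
$E{\left(J,l \right)} = -2 + \frac{1}{9 \left(-50 + J\right)}$ ($E{\left(J,l \right)} = -2 + \frac{1}{9 \left(J - 50\right)} = -2 + \frac{1}{9 \left(-50 + J\right)}$)
$p{\left(G \right)} = -4 - G$ ($p{\left(G \right)} = \left(4 + G\right) \left(-7 + 6\right) = \left(4 + G\right) \left(-1\right) = -4 - G$)
$y = \frac{2639870}{207}$ ($y = \frac{901 - 486}{9 \left(-50 + 27\right)} - -12755 = \frac{901 - 486}{9 \left(-23\right)} + 12755 = \frac{1}{9} \left(- \frac{1}{23}\right) 415 + 12755 = - \frac{415}{207} + 12755 = \frac{2639870}{207} \approx 12753.0$)
$C{\left(b \right)} = \left(-4 - b\right) \left(122 + b\right)$ ($C{\left(b \right)} = \left(-4 - b\right) \left(b + 122\right) = \left(-4 - b\right) \left(122 + b\right)$)
$y - C{\left(91 \right)} = \frac{2639870}{207} - - \left(4 + 91\right) \left(122 + 91\right) = \frac{2639870}{207} - \left(-1\right) 95 \cdot 213 = \frac{2639870}{207} - -20235 = \frac{2639870}{207} + 20235 = \frac{6828515}{207}$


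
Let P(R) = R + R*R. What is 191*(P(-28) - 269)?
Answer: 93017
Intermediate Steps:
P(R) = R + R²
191*(P(-28) - 269) = 191*(-28*(1 - 28) - 269) = 191*(-28*(-27) - 269) = 191*(756 - 269) = 191*487 = 93017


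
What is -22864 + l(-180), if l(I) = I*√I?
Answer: -22864 - 1080*I*√5 ≈ -22864.0 - 2415.0*I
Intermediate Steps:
l(I) = I^(3/2)
-22864 + l(-180) = -22864 + (-180)^(3/2) = -22864 - 1080*I*√5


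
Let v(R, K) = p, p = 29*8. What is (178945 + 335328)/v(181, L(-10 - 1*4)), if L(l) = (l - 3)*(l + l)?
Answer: 514273/232 ≈ 2216.7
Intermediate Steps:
p = 232
L(l) = 2*l*(-3 + l) (L(l) = (-3 + l)*(2*l) = 2*l*(-3 + l))
v(R, K) = 232
(178945 + 335328)/v(181, L(-10 - 1*4)) = (178945 + 335328)/232 = 514273*(1/232) = 514273/232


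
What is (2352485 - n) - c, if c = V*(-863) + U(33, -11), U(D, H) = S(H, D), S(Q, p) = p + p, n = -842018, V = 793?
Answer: 3878796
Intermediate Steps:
S(Q, p) = 2*p
U(D, H) = 2*D
c = -684293 (c = 793*(-863) + 2*33 = -684359 + 66 = -684293)
(2352485 - n) - c = (2352485 - 1*(-842018)) - 1*(-684293) = (2352485 + 842018) + 684293 = 3194503 + 684293 = 3878796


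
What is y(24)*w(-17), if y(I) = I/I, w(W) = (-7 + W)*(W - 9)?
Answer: 624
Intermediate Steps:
w(W) = (-9 + W)*(-7 + W) (w(W) = (-7 + W)*(-9 + W) = (-9 + W)*(-7 + W))
y(I) = 1
y(24)*w(-17) = 1*(63 + (-17)² - 16*(-17)) = 1*(63 + 289 + 272) = 1*624 = 624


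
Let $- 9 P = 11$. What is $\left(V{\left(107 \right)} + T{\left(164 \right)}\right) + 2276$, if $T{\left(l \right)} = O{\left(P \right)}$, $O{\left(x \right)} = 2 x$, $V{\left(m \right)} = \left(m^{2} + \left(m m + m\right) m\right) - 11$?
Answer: $\frac{11251832}{9} \approx 1.2502 \cdot 10^{6}$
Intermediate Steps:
$P = - \frac{11}{9}$ ($P = \left(- \frac{1}{9}\right) 11 = - \frac{11}{9} \approx -1.2222$)
$V{\left(m \right)} = -11 + m^{2} + m \left(m + m^{2}\right)$ ($V{\left(m \right)} = \left(m^{2} + \left(m^{2} + m\right) m\right) - 11 = \left(m^{2} + \left(m + m^{2}\right) m\right) - 11 = \left(m^{2} + m \left(m + m^{2}\right)\right) - 11 = -11 + m^{2} + m \left(m + m^{2}\right)$)
$T{\left(l \right)} = - \frac{22}{9}$ ($T{\left(l \right)} = 2 \left(- \frac{11}{9}\right) = - \frac{22}{9}$)
$\left(V{\left(107 \right)} + T{\left(164 \right)}\right) + 2276 = \left(\left(-11 + 107^{3} + 2 \cdot 107^{2}\right) - \frac{22}{9}\right) + 2276 = \left(\left(-11 + 1225043 + 2 \cdot 11449\right) - \frac{22}{9}\right) + 2276 = \left(\left(-11 + 1225043 + 22898\right) - \frac{22}{9}\right) + 2276 = \left(1247930 - \frac{22}{9}\right) + 2276 = \frac{11231348}{9} + 2276 = \frac{11251832}{9}$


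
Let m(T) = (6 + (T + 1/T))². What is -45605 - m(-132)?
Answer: -1071278209/17424 ≈ -61483.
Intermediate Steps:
m(T) = (6 + T + 1/T)² (m(T) = (6 + (T + 1/T))² = (6 + T + 1/T)²)
-45605 - m(-132) = -45605 - (1 + (-132)² + 6*(-132))²/(-132)² = -45605 - (1 + 17424 - 792)²/17424 = -45605 - 16633²/17424 = -45605 - 276656689/17424 = -1071278209/17424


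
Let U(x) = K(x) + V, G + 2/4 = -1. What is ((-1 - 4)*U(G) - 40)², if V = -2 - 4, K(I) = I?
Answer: 25/4 ≈ 6.2500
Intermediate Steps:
G = -3/2 (G = -½ - 1 = -3/2 ≈ -1.5000)
V = -6
U(x) = -6 + x (U(x) = x - 6 = -6 + x)
((-1 - 4)*U(G) - 40)² = ((-1 - 4)*(-6 - 3/2) - 40)² = (-5*(-15/2) - 40)² = (75/2 - 40)² = (-5/2)² = 25/4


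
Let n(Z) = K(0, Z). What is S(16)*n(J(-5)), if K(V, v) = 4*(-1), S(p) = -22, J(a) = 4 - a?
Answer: 88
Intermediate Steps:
K(V, v) = -4
n(Z) = -4
S(16)*n(J(-5)) = -22*(-4) = 88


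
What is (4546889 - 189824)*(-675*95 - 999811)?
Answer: -4635638307840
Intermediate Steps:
(4546889 - 189824)*(-675*95 - 999811) = 4357065*(-64125 - 999811) = 4357065*(-1063936) = -4635638307840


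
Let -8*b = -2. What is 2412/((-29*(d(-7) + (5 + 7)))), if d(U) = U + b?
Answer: -3216/203 ≈ -15.842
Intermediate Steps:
b = ¼ (b = -⅛*(-2) = ¼ ≈ 0.25000)
d(U) = ¼ + U (d(U) = U + ¼ = ¼ + U)
2412/((-29*(d(-7) + (5 + 7)))) = 2412/((-29*((¼ - 7) + (5 + 7)))) = 2412/((-29*(-27/4 + 12))) = 2412/((-29*21/4)) = 2412/(-609/4) = 2412*(-4/609) = -3216/203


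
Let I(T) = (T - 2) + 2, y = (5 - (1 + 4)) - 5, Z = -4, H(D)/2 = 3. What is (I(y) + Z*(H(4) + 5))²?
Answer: 2401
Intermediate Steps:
H(D) = 6 (H(D) = 2*3 = 6)
y = -5 (y = (5 - 1*5) - 5 = (5 - 5) - 5 = 0 - 5 = -5)
I(T) = T (I(T) = (-2 + T) + 2 = T)
(I(y) + Z*(H(4) + 5))² = (-5 - 4*(6 + 5))² = (-5 - 4*11)² = (-5 - 44)² = (-49)² = 2401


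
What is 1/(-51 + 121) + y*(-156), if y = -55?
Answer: 600601/70 ≈ 8580.0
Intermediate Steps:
1/(-51 + 121) + y*(-156) = 1/(-51 + 121) - 55*(-156) = 1/70 + 8580 = 600601/70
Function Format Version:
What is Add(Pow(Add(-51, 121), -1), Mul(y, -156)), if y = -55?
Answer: Rational(600601, 70) ≈ 8580.0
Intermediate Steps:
Add(Pow(Add(-51, 121), -1), Mul(y, -156)) = Add(Pow(Add(-51, 121), -1), Mul(-55, -156)) = Add(Pow(70, -1), 8580) = Add(Rational(1, 70), 8580) = Rational(600601, 70)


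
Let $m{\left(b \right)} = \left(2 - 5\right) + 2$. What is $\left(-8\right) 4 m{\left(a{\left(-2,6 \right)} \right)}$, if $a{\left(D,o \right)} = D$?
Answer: $32$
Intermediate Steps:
$m{\left(b \right)} = -1$ ($m{\left(b \right)} = -3 + 2 = -1$)
$\left(-8\right) 4 m{\left(a{\left(-2,6 \right)} \right)} = \left(-8\right) 4 \left(-1\right) = \left(-32\right) \left(-1\right) = 32$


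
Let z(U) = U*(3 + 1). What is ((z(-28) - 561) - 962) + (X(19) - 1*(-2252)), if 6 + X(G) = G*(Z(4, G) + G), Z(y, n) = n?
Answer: 1333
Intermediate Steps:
z(U) = 4*U (z(U) = U*4 = 4*U)
X(G) = -6 + 2*G**2 (X(G) = -6 + G*(G + G) = -6 + G*(2*G) = -6 + 2*G**2)
((z(-28) - 561) - 962) + (X(19) - 1*(-2252)) = ((4*(-28) - 561) - 962) + ((-6 + 2*19**2) - 1*(-2252)) = ((-112 - 561) - 962) + ((-6 + 2*361) + 2252) = (-673 - 962) + ((-6 + 722) + 2252) = -1635 + (716 + 2252) = -1635 + 2968 = 1333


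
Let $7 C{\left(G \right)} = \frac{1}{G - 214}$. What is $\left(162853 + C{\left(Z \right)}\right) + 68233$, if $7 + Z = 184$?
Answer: $\frac{59851273}{259} \approx 2.3109 \cdot 10^{5}$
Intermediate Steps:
$Z = 177$ ($Z = -7 + 184 = 177$)
$C{\left(G \right)} = \frac{1}{7 \left(-214 + G\right)}$ ($C{\left(G \right)} = \frac{1}{7 \left(G - 214\right)} = \frac{1}{7 \left(-214 + G\right)}$)
$\left(162853 + C{\left(Z \right)}\right) + 68233 = \left(162853 + \frac{1}{7 \left(-214 + 177\right)}\right) + 68233 = \left(162853 + \frac{1}{7 \left(-37\right)}\right) + 68233 = \left(162853 + \frac{1}{7} \left(- \frac{1}{37}\right)\right) + 68233 = \left(162853 - \frac{1}{259}\right) + 68233 = \frac{42178926}{259} + 68233 = \frac{59851273}{259}$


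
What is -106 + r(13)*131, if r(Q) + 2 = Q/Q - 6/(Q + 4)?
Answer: -4815/17 ≈ -283.24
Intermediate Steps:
r(Q) = -1 - 6/(4 + Q) (r(Q) = -2 + (Q/Q - 6/(Q + 4)) = -2 + (1 - 6/(4 + Q)) = -1 - 6/(4 + Q))
-106 + r(13)*131 = -106 + ((-10 - 1*13)/(4 + 13))*131 = -106 + ((-10 - 13)/17)*131 = -106 + ((1/17)*(-23))*131 = -106 - 23/17*131 = -106 - 3013/17 = -4815/17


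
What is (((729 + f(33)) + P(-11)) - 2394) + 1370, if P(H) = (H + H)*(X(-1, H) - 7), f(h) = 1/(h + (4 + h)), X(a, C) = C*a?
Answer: -26809/70 ≈ -382.99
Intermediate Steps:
f(h) = 1/(4 + 2*h)
P(H) = 2*H*(-7 - H) (P(H) = (H + H)*(H*(-1) - 7) = (2*H)*(-H - 7) = (2*H)*(-7 - H) = 2*H*(-7 - H))
(((729 + f(33)) + P(-11)) - 2394) + 1370 = (((729 + 1/(2*(2 + 33))) + 2*(-11)*(-7 - 1*(-11))) - 2394) + 1370 = (((729 + (½)/35) + 2*(-11)*(-7 + 11)) - 2394) + 1370 = (((729 + (½)*(1/35)) + 2*(-11)*4) - 2394) + 1370 = (((729 + 1/70) - 88) - 2394) + 1370 = ((51031/70 - 88) - 2394) + 1370 = (44871/70 - 2394) + 1370 = -122709/70 + 1370 = -26809/70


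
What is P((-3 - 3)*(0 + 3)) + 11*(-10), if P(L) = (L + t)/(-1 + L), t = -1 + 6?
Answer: -2077/19 ≈ -109.32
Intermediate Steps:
t = 5
P(L) = (5 + L)/(-1 + L) (P(L) = (L + 5)/(-1 + L) = (5 + L)/(-1 + L))
P((-3 - 3)*(0 + 3)) + 11*(-10) = (5 + (-3 - 3)*(0 + 3))/(-1 + (-3 - 3)*(0 + 3)) + 11*(-10) = (5 - 6*3)/(-1 - 6*3) - 110 = (5 - 18)/(-1 - 18) - 110 = -13/(-19) - 110 = -1/19*(-13) - 110 = 13/19 - 110 = -2077/19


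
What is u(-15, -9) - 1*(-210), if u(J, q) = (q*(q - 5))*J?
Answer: -1680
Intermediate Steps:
u(J, q) = J*q*(-5 + q) (u(J, q) = (q*(-5 + q))*J = J*q*(-5 + q))
u(-15, -9) - 1*(-210) = -15*(-9)*(-5 - 9) - 1*(-210) = -15*(-9)*(-14) + 210 = -1890 + 210 = -1680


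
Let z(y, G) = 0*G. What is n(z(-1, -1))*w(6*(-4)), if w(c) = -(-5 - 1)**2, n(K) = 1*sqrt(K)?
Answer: 0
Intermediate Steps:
z(y, G) = 0
n(K) = sqrt(K)
w(c) = -36 (w(c) = -1*(-6)**2 = -1*36 = -36)
n(z(-1, -1))*w(6*(-4)) = sqrt(0)*(-36) = 0*(-36) = 0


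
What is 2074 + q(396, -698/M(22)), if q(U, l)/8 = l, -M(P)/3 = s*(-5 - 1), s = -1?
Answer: 21458/9 ≈ 2384.2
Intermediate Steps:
M(P) = -18 (M(P) = -(-3)*(-5 - 1) = -(-3)*(-6) = -3*6 = -18)
q(U, l) = 8*l
2074 + q(396, -698/M(22)) = 2074 + 8*(-698/(-18)) = 2074 + 8*(-698*(-1/18)) = 2074 + 8*(349/9) = 2074 + 2792/9 = 21458/9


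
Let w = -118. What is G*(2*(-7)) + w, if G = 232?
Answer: -3366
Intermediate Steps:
G*(2*(-7)) + w = 232*(2*(-7)) - 118 = 232*(-14) - 118 = -3248 - 118 = -3366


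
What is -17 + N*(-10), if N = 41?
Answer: -427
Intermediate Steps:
-17 + N*(-10) = -17 + 41*(-10) = -17 - 410 = -427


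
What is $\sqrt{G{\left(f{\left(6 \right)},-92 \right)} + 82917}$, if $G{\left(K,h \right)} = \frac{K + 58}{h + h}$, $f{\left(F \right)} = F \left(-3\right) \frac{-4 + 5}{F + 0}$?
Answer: $\frac{\sqrt{701806958}}{92} \approx 287.95$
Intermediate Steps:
$f{\left(F \right)} = -3$ ($f{\left(F \right)} = - 3 F 1 \frac{1}{F} = \frac{\left(-3\right) F}{F} = -3$)
$G{\left(K,h \right)} = \frac{58 + K}{2 h}$
$\sqrt{G{\left(f{\left(6 \right)},-92 \right)} + 82917} = \sqrt{\frac{58 - 3}{2 \left(-92\right)} + 82917} = \sqrt{\frac{1}{2} \left(- \frac{1}{92}\right) 55 + 82917} = \sqrt{- \frac{55}{184} + 82917} = \sqrt{\frac{15256673}{184}} = \frac{\sqrt{701806958}}{92}$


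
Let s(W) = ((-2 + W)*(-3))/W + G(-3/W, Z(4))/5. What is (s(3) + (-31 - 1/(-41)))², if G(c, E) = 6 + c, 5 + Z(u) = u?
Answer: 1612900/1681 ≈ 959.49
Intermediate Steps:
Z(u) = -5 + u
s(W) = 6/5 - 3/(5*W) + (6 - 3*W)/W (s(W) = ((-2 + W)*(-3))/W + (6 - 3/W)/5 = (6 - 3*W)/W + (6 - 3/W)*(⅕) = (6 - 3*W)/W + (6/5 - 3/(5*W)) = 6/5 - 3/(5*W) + (6 - 3*W)/W)
(s(3) + (-31 - 1/(-41)))² = ((9/5)*(3 - 1*3)/3 + (-31 - 1/(-41)))² = ((9/5)*(⅓)*(3 - 3) + (-31 - 1*(-1/41)))² = ((9/5)*(⅓)*0 + (-31 + 1/41))² = (0 - 1270/41)² = (-1270/41)² = 1612900/1681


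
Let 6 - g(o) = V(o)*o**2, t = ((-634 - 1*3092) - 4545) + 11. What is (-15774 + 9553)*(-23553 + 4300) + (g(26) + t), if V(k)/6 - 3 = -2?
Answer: 119760603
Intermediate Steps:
V(k) = 6 (V(k) = 18 + 6*(-2) = 18 - 12 = 6)
t = -8260 (t = ((-634 - 3092) - 4545) + 11 = (-3726 - 4545) + 11 = -8271 + 11 = -8260)
g(o) = 6 - 6*o**2
(-15774 + 9553)*(-23553 + 4300) + (g(26) + t) = (-15774 + 9553)*(-23553 + 4300) + ((6 - 6*26**2) - 8260) = -6221*(-19253) + ((6 - 6*676) - 8260) = 119772913 + ((6 - 4056) - 8260) = 119772913 + (-4050 - 8260) = 119772913 - 12310 = 119760603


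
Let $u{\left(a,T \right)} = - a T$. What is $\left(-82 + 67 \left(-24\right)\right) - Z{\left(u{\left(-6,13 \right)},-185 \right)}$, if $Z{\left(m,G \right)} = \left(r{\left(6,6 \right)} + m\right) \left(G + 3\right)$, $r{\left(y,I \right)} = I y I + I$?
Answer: $52910$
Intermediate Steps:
$r{\left(y,I \right)} = I + y I^{2}$ ($r{\left(y,I \right)} = y I^{2} + I = I + y I^{2}$)
$u{\left(a,T \right)} = - T a$
$Z{\left(m,G \right)} = \left(3 + G\right) \left(222 + m\right)$ ($Z{\left(m,G \right)} = \left(6 \left(1 + 6 \cdot 6\right) + m\right) \left(G + 3\right) = \left(6 \left(1 + 36\right) + m\right) \left(3 + G\right) = \left(6 \cdot 37 + m\right) \left(3 + G\right) = \left(222 + m\right) \left(3 + G\right) = \left(3 + G\right) \left(222 + m\right)$)
$\left(-82 + 67 \left(-24\right)\right) - Z{\left(u{\left(-6,13 \right)},-185 \right)} = \left(-82 + 67 \left(-24\right)\right) - \left(666 + 3 \left(\left(-1\right) 13 \left(-6\right)\right) + 222 \left(-185\right) - 185 \left(\left(-1\right) 13 \left(-6\right)\right)\right) = \left(-82 - 1608\right) - \left(666 + 3 \cdot 78 - 41070 - 14430\right) = -1690 - \left(666 + 234 - 41070 - 14430\right) = -1690 - -54600 = -1690 + 54600 = 52910$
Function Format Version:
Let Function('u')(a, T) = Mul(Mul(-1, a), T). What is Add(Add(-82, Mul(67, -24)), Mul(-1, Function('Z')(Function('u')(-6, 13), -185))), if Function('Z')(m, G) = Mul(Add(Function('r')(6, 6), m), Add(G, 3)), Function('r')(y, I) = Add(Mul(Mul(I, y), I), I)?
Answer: 52910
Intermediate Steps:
Function('r')(y, I) = Add(I, Mul(y, Pow(I, 2))) (Function('r')(y, I) = Add(Mul(y, Pow(I, 2)), I) = Add(I, Mul(y, Pow(I, 2))))
Function('u')(a, T) = Mul(-1, T, a)
Function('Z')(m, G) = Mul(Add(3, G), Add(222, m)) (Function('Z')(m, G) = Mul(Add(Mul(6, Add(1, Mul(6, 6))), m), Add(G, 3)) = Mul(Add(Mul(6, Add(1, 36)), m), Add(3, G)) = Mul(Add(Mul(6, 37), m), Add(3, G)) = Mul(Add(222, m), Add(3, G)) = Mul(Add(3, G), Add(222, m)))
Add(Add(-82, Mul(67, -24)), Mul(-1, Function('Z')(Function('u')(-6, 13), -185))) = Add(Add(-82, Mul(67, -24)), Mul(-1, Add(666, Mul(3, Mul(-1, 13, -6)), Mul(222, -185), Mul(-185, Mul(-1, 13, -6))))) = Add(Add(-82, -1608), Mul(-1, Add(666, Mul(3, 78), -41070, Mul(-185, 78)))) = Add(-1690, Mul(-1, Add(666, 234, -41070, -14430))) = Add(-1690, Mul(-1, -54600)) = Add(-1690, 54600) = 52910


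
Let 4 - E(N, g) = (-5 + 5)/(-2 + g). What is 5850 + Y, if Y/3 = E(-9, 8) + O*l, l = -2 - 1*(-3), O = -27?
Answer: 5781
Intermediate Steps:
E(N, g) = 4 (E(N, g) = 4 - (-5 + 5)/(-2 + g) = 4 - 0/(-2 + g) = 4 - 1*0 = 4 + 0 = 4)
l = 1 (l = -2 + 3 = 1)
Y = -69 (Y = 3*(4 - 27*1) = 3*(4 - 27) = 3*(-23) = -69)
5850 + Y = 5850 - 69 = 5781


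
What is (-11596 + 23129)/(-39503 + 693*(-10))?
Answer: -11533/46433 ≈ -0.24838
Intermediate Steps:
(-11596 + 23129)/(-39503 + 693*(-10)) = 11533/(-39503 - 6930) = 11533/(-46433) = 11533*(-1/46433) = -11533/46433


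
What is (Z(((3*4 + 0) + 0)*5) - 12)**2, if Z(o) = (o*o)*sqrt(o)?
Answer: 777600144 - 172800*sqrt(15) ≈ 7.7693e+8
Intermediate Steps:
Z(o) = o**(5/2) (Z(o) = o**2*sqrt(o) = o**(5/2))
(Z(((3*4 + 0) + 0)*5) - 12)**2 = ((((3*4 + 0) + 0)*5)**(5/2) - 12)**2 = ((((12 + 0) + 0)*5)**(5/2) - 12)**2 = (((12 + 0)*5)**(5/2) - 12)**2 = ((12*5)**(5/2) - 12)**2 = (60**(5/2) - 12)**2 = (7200*sqrt(15) - 12)**2 = (-12 + 7200*sqrt(15))**2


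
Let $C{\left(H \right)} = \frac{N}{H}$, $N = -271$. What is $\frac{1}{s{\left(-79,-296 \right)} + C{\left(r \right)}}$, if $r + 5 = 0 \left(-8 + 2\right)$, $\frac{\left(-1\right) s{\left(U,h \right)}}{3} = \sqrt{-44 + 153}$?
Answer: $\frac{1355}{48916} + \frac{75 \sqrt{109}}{48916} \approx 0.043708$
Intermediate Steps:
$s{\left(U,h \right)} = - 3 \sqrt{109}$ ($s{\left(U,h \right)} = - 3 \sqrt{-44 + 153} = - 3 \sqrt{109}$)
$r = -5$ ($r = -5 + 0 \left(-8 + 2\right) = -5 + 0 \left(-6\right) = -5 + 0 = -5$)
$C{\left(H \right)} = - \frac{271}{H}$
$\frac{1}{s{\left(-79,-296 \right)} + C{\left(r \right)}} = \frac{1}{- 3 \sqrt{109} - \frac{271}{-5}} = \frac{1}{- 3 \sqrt{109} - - \frac{271}{5}} = \frac{1}{- 3 \sqrt{109} + \frac{271}{5}} = \frac{1}{\frac{271}{5} - 3 \sqrt{109}}$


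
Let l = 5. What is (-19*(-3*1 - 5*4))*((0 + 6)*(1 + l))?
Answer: 15732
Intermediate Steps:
(-19*(-3*1 - 5*4))*((0 + 6)*(1 + l)) = (-19*(-3*1 - 5*4))*((0 + 6)*(1 + 5)) = (-19*(-3 - 20))*(6*6) = -19*(-23)*36 = 437*36 = 15732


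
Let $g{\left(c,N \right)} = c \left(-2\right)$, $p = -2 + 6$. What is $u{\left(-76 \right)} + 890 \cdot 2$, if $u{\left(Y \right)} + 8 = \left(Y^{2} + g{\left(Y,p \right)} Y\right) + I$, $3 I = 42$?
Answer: $-3990$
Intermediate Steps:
$I = 14$ ($I = \frac{1}{3} \cdot 42 = 14$)
$p = 4$
$g{\left(c,N \right)} = - 2 c$
$u{\left(Y \right)} = 6 - Y^{2}$ ($u{\left(Y \right)} = -8 + \left(\left(Y^{2} + - 2 Y Y\right) + 14\right) = -8 + \left(\left(Y^{2} - 2 Y^{2}\right) + 14\right) = -8 - \left(-14 + Y^{2}\right) = 6 - Y^{2}$)
$u{\left(-76 \right)} + 890 \cdot 2 = \left(6 - \left(-76\right)^{2}\right) + 890 \cdot 2 = \left(6 - 5776\right) + 1780 = -5770 + 1780 = -3990$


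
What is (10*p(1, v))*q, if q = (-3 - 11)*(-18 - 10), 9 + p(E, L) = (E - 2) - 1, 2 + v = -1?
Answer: -43120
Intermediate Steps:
v = -3 (v = -2 - 1 = -3)
p(E, L) = -12 + E (p(E, L) = -9 + ((E - 2) - 1) = -9 + ((-2 + E) - 1) = -9 + (-3 + E) = -12 + E)
q = 392 (q = -14*(-28) = 392)
(10*p(1, v))*q = (10*(-12 + 1))*392 = (10*(-11))*392 = -110*392 = -43120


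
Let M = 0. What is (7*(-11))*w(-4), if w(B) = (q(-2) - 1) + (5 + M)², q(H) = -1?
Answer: -1771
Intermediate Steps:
w(B) = 23 (w(B) = (-1 - 1) + (5 + 0)² = -2 + 5² = -2 + 25 = 23)
(7*(-11))*w(-4) = (7*(-11))*23 = -77*23 = -1771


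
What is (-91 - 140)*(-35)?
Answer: 8085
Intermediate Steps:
(-91 - 140)*(-35) = -231*(-35) = 8085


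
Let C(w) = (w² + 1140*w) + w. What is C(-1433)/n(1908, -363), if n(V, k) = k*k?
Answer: 418436/131769 ≈ 3.1755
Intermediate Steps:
n(V, k) = k²
C(w) = w² + 1141*w
C(-1433)/n(1908, -363) = (-1433*(1141 - 1433))/((-363)²) = -1433*(-292)/131769 = 418436*(1/131769) = 418436/131769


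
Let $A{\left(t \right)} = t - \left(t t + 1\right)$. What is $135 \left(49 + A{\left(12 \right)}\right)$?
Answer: $-11340$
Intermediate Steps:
$A{\left(t \right)} = -1 + t - t^{2}$ ($A{\left(t \right)} = t - \left(t^{2} + 1\right) = t - \left(1 + t^{2}\right) = -1 + t - t^{2}$)
$135 \left(49 + A{\left(12 \right)}\right) = 135 \left(49 - 133\right) = 135 \left(-84\right) = -11340$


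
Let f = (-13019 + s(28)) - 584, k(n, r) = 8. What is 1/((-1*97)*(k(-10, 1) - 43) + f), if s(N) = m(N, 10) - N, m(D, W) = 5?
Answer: -1/10231 ≈ -9.7742e-5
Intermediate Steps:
s(N) = 5 - N
f = -13626 (f = (-13019 + (5 - 1*28)) - 584 = (-13019 + (5 - 28)) - 584 = (-13019 - 23) - 584 = -13042 - 584 = -13626)
1/((-1*97)*(k(-10, 1) - 43) + f) = 1/((-1*97)*(8 - 43) - 13626) = 1/(-97*(-35) - 13626) = 1/(3395 - 13626) = 1/(-10231) = -1/10231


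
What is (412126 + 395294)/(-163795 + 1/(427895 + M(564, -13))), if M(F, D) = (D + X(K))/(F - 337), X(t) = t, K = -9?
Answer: -39213217450530/7954879681229 ≈ -4.9295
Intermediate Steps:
M(F, D) = (-9 + D)/(-337 + F) (M(F, D) = (D - 9)/(F - 337) = (-9 + D)/(-337 + F))
(412126 + 395294)/(-163795 + 1/(427895 + M(564, -13))) = (412126 + 395294)/(-163795 + 1/(427895 + (-9 - 13)/(-337 + 564))) = 807420/(-163795 + 1/(427895 - 22/227)) = 807420/(-163795 + 1/(97132143/227)) = 807420/(-163795 + 227/97132143) = 807420/(-15909759362458/97132143) = 807420*(-97132143/15909759362458) = -39213217450530/7954879681229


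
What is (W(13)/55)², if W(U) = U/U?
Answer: 1/3025 ≈ 0.00033058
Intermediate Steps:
W(U) = 1
(W(13)/55)² = (1/55)² = 1/3025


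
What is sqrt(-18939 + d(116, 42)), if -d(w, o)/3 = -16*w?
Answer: I*sqrt(13371) ≈ 115.63*I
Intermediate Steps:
d(w, o) = 48*w (d(w, o) = -(-48)*w = 48*w)
sqrt(-18939 + d(116, 42)) = sqrt(-18939 + 48*116) = sqrt(-18939 + 5568) = sqrt(-13371) = I*sqrt(13371)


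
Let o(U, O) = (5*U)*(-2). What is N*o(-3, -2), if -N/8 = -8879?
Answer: 2130960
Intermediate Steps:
N = 71032 (N = -8*(-8879) = 71032)
o(U, O) = -10*U
N*o(-3, -2) = 71032*(-10*(-3)) = 71032*30 = 2130960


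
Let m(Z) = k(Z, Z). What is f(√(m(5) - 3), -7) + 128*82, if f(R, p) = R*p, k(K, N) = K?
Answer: 10496 - 7*√2 ≈ 10486.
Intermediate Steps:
m(Z) = Z
f(√(m(5) - 3), -7) + 128*82 = √(5 - 3)*(-7) + 128*82 = √2*(-7) + 10496 = -7*√2 + 10496 = 10496 - 7*√2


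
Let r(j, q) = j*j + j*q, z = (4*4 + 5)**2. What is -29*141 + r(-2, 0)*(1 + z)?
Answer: -2321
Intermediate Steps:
z = 441 (z = (16 + 5)**2 = 21**2 = 441)
r(j, q) = j**2 + j*q
-29*141 + r(-2, 0)*(1 + z) = -29*141 + (-2*(-2 + 0))*(1 + 441) = -4089 - 2*(-2)*442 = -4089 + 4*442 = -4089 + 1768 = -2321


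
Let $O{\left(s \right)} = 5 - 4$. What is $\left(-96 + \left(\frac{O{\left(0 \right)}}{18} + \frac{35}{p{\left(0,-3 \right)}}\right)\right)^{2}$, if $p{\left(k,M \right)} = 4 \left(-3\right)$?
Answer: $\frac{12666481}{1296} \approx 9773.5$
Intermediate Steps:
$O{\left(s \right)} = 1$
$p{\left(k,M \right)} = -12$
$\left(-96 + \left(\frac{O{\left(0 \right)}}{18} + \frac{35}{p{\left(0,-3 \right)}}\right)\right)^{2} = \left(-96 + \left(1 \cdot \frac{1}{18} + \frac{35}{-12}\right)\right)^{2} = \left(-96 + \left(1 \cdot \frac{1}{18} + 35 \left(- \frac{1}{12}\right)\right)\right)^{2} = \left(-96 + \left(\frac{1}{18} - \frac{35}{12}\right)\right)^{2} = \left(-96 - \frac{103}{36}\right)^{2} = \left(- \frac{3559}{36}\right)^{2} = \frac{12666481}{1296}$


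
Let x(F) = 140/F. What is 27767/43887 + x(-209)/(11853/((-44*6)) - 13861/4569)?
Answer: 10391909307611/16069920790611 ≈ 0.64667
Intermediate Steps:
27767/43887 + x(-209)/(11853/((-44*6)) - 13861/4569) = 27767/43887 + (140/(-209))/(11853/((-44*6)) - 13861/4569) = 27767*(1/43887) + (140*(-1/209))/(11853/(-264) - 13861*1/4569) = 27767/43887 - 140/(209*(11853*(-1/264) - 13861/4569)) = 27767/43887 - 140/(209*(-3951/88 - 13861/4569)) = 27767/43887 - 140/(209*(-19271887/402072)) = 27767/43887 - 140/209*(-402072/19271887) = 27767/43887 + 5117280/366165853 = 10391909307611/16069920790611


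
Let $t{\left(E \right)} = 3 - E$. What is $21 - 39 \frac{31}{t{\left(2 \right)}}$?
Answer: $-1188$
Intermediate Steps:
$21 - 39 \frac{31}{t{\left(2 \right)}} = 21 - 39 \frac{31}{3 - 2} = 21 - 39 \cdot \frac{31}{1} = 21 - 39 \cdot 31 \cdot 1 = 21 - 1209 = -1188$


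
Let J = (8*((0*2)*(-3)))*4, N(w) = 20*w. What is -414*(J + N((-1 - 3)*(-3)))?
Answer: -99360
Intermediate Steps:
J = 0 (J = (8*(0*(-3)))*4 = (8*0)*4 = 0*4 = 0)
-414*(J + N((-1 - 3)*(-3))) = -414*(0 + 20*((-1 - 3)*(-3))) = -414*(0 + 20*(-4*(-3))) = -414*(0 + 20*12) = -414*(0 + 240) = -414*240 = -99360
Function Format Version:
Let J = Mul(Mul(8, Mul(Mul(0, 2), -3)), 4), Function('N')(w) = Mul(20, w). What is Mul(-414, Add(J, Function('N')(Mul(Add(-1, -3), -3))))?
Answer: -99360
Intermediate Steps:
J = 0 (J = Mul(Mul(8, Mul(0, -3)), 4) = Mul(Mul(8, 0), 4) = Mul(0, 4) = 0)
Mul(-414, Add(J, Function('N')(Mul(Add(-1, -3), -3)))) = Mul(-414, Add(0, Mul(20, Mul(Add(-1, -3), -3)))) = Mul(-414, Add(0, Mul(20, Mul(-4, -3)))) = Mul(-414, Add(0, Mul(20, 12))) = Mul(-414, Add(0, 240)) = Mul(-414, 240) = -99360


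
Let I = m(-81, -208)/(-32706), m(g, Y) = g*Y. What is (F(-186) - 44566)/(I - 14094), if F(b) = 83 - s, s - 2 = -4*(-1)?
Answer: 80836513/25609734 ≈ 3.1565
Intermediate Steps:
s = 6 (s = 2 - 4*(-1) = 2 + 4 = 6)
F(b) = 77 (F(b) = 83 - 1*6 = 83 - 6 = 77)
m(g, Y) = Y*g
I = -936/1817 (I = -208*(-81)/(-32706) = 16848*(-1/32706) = -936/1817 ≈ -0.51513)
(F(-186) - 44566)/(I - 14094) = (77 - 44566)/(-936/1817 - 14094) = -44489/(-25609734/1817) = -44489*(-1817/25609734) = 80836513/25609734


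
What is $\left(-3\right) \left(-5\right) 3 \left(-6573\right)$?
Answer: $-295785$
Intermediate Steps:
$\left(-3\right) \left(-5\right) 3 \left(-6573\right) = 15 \cdot 3 \left(-6573\right) = 45 \left(-6573\right) = -295785$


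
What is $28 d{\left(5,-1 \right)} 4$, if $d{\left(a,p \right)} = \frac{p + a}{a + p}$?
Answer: $112$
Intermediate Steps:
$d{\left(a,p \right)} = 1$ ($d{\left(a,p \right)} = \frac{a + p}{a + p} = 1$)
$28 d{\left(5,-1 \right)} 4 = 28 \cdot 1 \cdot 4 = 28 \cdot 4 = 112$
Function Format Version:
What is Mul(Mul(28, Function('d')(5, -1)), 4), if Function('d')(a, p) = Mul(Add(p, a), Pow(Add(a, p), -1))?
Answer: 112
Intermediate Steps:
Function('d')(a, p) = 1 (Function('d')(a, p) = Mul(Add(a, p), Pow(Add(a, p), -1)) = 1)
Mul(Mul(28, Function('d')(5, -1)), 4) = Mul(Mul(28, 1), 4) = Mul(28, 4) = 112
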